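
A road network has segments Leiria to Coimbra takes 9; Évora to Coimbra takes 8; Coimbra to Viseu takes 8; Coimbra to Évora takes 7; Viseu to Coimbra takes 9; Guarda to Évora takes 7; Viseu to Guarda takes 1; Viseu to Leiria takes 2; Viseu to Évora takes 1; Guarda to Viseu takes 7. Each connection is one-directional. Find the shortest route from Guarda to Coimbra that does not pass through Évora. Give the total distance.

Candidate routes:
Guarda→Viseu→Coimbra: 7 + 9 = 16
Guarda→Viseu→Leiria→Coimbra: 7 + 2 + 9 = 18
Shortest: 16.

16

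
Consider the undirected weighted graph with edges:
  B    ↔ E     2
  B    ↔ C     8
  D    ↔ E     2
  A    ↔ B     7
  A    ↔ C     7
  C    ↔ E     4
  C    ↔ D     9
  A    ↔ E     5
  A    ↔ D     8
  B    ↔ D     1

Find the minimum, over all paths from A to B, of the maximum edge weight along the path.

Checking several routes:
A -> E -> D -> B: max(5, 2, 1) = 5
A -> C -> E -> D -> B: max(7, 4, 2, 1) = 7
A -> E -> B: max(5, 2) = 5
A -> C -> E -> B: max(7, 4, 2) = 7
Best route has worst link 5.

5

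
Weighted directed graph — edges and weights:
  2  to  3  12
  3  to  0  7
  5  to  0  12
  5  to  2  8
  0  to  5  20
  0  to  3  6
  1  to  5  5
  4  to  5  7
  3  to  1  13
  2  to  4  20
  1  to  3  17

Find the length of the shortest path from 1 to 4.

Paths from 1 to 4:
1 -> 3 -> 0 -> 5 -> 2 -> 4: 17 + 7 + 20 + 8 + 20 = 72
1 -> 5 -> 2 -> 4: 5 + 8 + 20 = 33
The minimum is 33.

33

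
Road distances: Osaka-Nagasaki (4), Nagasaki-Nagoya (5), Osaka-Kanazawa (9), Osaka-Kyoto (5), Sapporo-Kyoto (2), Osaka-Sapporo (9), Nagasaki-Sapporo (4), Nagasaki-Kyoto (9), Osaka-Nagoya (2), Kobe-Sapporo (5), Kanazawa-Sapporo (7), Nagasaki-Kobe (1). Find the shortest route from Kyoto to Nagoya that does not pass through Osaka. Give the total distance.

11

Candidate routes:
Kyoto→Sapporo→Kobe→Nagasaki→Nagoya: 2 + 5 + 1 + 5 = 13
Kyoto→Sapporo→Nagasaki→Nagoya: 2 + 4 + 5 = 11
Kyoto→Nagasaki→Nagoya: 9 + 5 = 14
The minimum is 11.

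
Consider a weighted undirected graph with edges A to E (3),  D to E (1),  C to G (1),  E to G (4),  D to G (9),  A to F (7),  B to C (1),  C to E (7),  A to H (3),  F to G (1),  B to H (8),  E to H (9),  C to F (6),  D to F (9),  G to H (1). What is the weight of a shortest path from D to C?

A few of the D→C routes:
D -> G -> C: 9 + 1 = 10
D -> E -> A -> H -> G -> C: 1 + 3 + 3 + 1 + 1 = 9
D -> E -> G -> C: 1 + 4 + 1 = 6
D -> F -> G -> C: 9 + 1 + 1 = 11
D -> E -> C: 1 + 7 = 8
Shortest: 6.

6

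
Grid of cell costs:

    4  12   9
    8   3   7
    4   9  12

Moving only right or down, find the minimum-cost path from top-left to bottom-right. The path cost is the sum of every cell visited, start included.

Path [0,0] → [1,0] → [1,1] → [1,2] → [2,2]: 4 + 8 + 3 + 7 + 12 = 34.

34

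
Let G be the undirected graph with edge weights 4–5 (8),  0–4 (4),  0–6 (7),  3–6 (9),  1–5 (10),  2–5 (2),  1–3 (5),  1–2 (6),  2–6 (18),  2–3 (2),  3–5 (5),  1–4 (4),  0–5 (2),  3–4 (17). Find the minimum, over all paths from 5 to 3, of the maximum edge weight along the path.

Some routes from 5 to 3:
5 -> 3: max(5) = 5
5 -> 2 -> 1 -> 3: max(2, 6, 5) = 6
5 -> 0 -> 4 -> 1 -> 3: max(2, 4, 4, 5) = 5
5 -> 2 -> 3: max(2, 2) = 2
Smallest bottleneck: 2.

2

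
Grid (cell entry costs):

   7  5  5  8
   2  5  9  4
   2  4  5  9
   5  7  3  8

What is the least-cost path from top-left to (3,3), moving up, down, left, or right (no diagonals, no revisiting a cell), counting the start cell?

31

Cheapest: r0c0→r1c0→r2c0→r2c1→r2c2→r3c2→r3c3
  7 + 2 + 2 + 4 + 5 + 3 + 8 = 31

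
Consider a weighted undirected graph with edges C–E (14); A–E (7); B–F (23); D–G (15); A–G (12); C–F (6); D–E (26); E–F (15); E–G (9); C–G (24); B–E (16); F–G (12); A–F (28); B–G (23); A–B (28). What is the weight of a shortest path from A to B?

Comparing a few candidate routes:
A → G → B: 12 + 23 = 35
A → G → E → B: 12 + 9 + 16 = 37
A → E → B: 7 + 16 = 23
A → E → F → B: 7 + 15 + 23 = 45
A → B: 28
A → E → G → B: 7 + 9 + 23 = 39
Best route has total 23.

23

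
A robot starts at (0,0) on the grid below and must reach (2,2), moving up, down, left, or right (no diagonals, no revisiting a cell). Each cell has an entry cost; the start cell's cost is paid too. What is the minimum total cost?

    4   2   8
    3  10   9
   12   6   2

Path r0c0 -> r0c1 -> r1c1 -> r2c1 -> r2c2: 4 + 2 + 10 + 6 + 2 = 24.

24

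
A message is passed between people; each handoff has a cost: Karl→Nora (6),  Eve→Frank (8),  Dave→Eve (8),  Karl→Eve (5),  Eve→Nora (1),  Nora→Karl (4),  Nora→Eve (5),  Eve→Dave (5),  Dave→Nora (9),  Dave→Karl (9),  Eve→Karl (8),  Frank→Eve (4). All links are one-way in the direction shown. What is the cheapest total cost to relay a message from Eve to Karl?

5

Checking several routes:
Eve → Karl: 8
Eve → Nora → Karl: 1 + 4 = 5
Eve → Dave → Karl: 5 + 9 = 14
Shortest: 5.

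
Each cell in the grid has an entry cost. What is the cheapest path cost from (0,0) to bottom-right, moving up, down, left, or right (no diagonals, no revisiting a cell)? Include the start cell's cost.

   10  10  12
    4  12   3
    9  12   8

37

One optimal route is [0,0] [1,0] [1,1] [1,2] [2,2].
Its cost is 10 + 4 + 12 + 3 + 8 = 37.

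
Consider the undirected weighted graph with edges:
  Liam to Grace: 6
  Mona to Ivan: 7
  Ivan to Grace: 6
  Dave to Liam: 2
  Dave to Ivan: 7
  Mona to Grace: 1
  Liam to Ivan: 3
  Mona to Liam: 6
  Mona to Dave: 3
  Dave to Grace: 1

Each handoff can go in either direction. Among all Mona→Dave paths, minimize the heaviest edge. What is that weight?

1

A few of the Mona→Dave routes:
Mona-Grace-Ivan-Liam-Dave: max(1, 6, 3, 2) = 6
Mona-Liam-Grace-Dave: max(6, 6, 1) = 6
Mona-Grace-Dave: max(1, 1) = 1
Mona-Liam-Dave: max(6, 2) = 6
Mona-Dave: max(3) = 3
Mona-Liam-Ivan-Grace-Dave: max(6, 3, 6, 1) = 6
Best route has worst link 1.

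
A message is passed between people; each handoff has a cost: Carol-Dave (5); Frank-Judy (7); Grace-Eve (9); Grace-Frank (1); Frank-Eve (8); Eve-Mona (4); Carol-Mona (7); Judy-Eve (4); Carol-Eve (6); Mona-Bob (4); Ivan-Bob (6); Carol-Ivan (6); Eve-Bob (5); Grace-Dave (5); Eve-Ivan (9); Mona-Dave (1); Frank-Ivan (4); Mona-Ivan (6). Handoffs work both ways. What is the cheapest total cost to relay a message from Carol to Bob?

10

Comparing a few candidate routes:
Carol-Eve-Bob: 6 + 5 = 11
Carol-Dave-Mona-Bob: 5 + 1 + 4 = 10
Carol-Mona-Bob: 7 + 4 = 11
Carol-Ivan-Bob: 6 + 6 = 12
Carol-Eve-Mona-Bob: 6 + 4 + 4 = 14
The minimum is 10.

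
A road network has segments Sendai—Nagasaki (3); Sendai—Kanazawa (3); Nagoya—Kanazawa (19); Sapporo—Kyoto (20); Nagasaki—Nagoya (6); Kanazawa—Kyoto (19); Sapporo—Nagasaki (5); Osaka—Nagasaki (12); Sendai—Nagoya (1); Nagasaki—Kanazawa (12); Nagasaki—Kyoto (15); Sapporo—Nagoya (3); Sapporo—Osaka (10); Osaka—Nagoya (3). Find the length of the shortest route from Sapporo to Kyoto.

20

Comparing a few candidate routes:
Sapporo→Kyoto: 20
Sapporo→Nagoya→Nagasaki→Kyoto: 3 + 6 + 15 = 24
Sapporo→Nagasaki→Kyoto: 5 + 15 = 20
Sapporo→Nagoya→Sendai→Nagasaki→Kyoto: 3 + 1 + 3 + 15 = 22
The minimum is 20 mi.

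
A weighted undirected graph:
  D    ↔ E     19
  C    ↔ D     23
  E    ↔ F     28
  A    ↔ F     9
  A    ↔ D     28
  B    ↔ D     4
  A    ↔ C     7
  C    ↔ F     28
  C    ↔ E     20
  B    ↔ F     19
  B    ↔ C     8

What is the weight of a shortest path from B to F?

19

Comparing a few candidate routes:
B-F: 19
B-D-C-A-F: 4 + 23 + 7 + 9 = 43
B-C-F: 8 + 28 = 36
B-D-A-F: 4 + 28 + 9 = 41
B-C-A-F: 8 + 7 + 9 = 24
Shortest: 19.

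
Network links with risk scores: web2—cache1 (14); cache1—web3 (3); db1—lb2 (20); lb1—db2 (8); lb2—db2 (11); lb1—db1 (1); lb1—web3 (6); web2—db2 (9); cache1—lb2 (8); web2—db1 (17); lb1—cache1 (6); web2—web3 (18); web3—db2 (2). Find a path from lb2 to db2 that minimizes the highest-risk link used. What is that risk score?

8

Checking several routes:
lb2 -> cache1 -> lb1 -> web3 -> db2: max(8, 6, 6, 2) = 8
lb2 -> cache1 -> lb1 -> db2: max(8, 6, 8) = 8
lb2 -> cache1 -> web3 -> db2: max(8, 3, 2) = 8
lb2 -> db2: max(11) = 11
lb2 -> cache1 -> web3 -> lb1 -> db2: max(8, 3, 6, 8) = 8
Smallest bottleneck: 8.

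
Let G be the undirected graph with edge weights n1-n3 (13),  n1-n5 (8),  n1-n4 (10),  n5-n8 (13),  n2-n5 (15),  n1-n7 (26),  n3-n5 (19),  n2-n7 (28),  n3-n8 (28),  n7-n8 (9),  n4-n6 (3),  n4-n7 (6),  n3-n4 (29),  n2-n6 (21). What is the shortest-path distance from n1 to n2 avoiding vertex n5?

Checking several routes:
n1→n4→n6→n2: 10 + 3 + 21 = 34
n1→n4→n7→n2: 10 + 6 + 28 = 44
n1→n7→n2: 26 + 28 = 54
The minimum is 34.

34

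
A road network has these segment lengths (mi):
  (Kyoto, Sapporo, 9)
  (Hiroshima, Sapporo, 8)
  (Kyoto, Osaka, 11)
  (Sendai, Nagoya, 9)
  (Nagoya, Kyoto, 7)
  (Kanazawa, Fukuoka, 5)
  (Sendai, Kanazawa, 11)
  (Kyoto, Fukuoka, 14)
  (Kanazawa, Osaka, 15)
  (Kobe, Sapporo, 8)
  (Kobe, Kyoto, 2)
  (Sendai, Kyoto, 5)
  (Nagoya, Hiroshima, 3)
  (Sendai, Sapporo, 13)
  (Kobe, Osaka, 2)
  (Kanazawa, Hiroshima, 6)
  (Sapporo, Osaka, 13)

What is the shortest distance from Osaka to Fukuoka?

18

Some routes from Osaka to Fukuoka:
Osaka-Kobe-Kyoto-Fukuoka: 2 + 2 + 14 = 18
Osaka-Kyoto-Fukuoka: 11 + 14 = 25
Osaka-Kobe-Kyoto-Sendai-Kanazawa-Fukuoka: 2 + 2 + 5 + 11 + 5 = 25
Osaka-Kobe-Kyoto-Nagoya-Hiroshima-Kanazawa-Fukuoka: 2 + 2 + 7 + 3 + 6 + 5 = 25
Osaka-Kanazawa-Fukuoka: 15 + 5 = 20
The minimum is 18 mi.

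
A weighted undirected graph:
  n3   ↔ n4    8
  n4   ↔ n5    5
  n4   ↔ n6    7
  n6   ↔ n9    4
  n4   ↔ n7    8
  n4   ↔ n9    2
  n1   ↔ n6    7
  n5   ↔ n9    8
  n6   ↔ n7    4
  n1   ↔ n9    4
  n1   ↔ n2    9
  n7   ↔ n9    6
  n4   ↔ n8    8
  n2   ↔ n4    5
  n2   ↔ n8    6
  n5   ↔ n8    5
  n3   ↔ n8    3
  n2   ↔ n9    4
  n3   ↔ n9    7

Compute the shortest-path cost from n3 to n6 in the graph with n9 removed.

15

Some routes from n3 to n6 avoiding n9:
n3 -> n4 -> n6: 8 + 7 = 15
n3 -> n8 -> n4 -> n6: 3 + 8 + 7 = 18
n3 -> n8 -> n5 -> n4 -> n6: 3 + 5 + 5 + 7 = 20
Best route has total 15.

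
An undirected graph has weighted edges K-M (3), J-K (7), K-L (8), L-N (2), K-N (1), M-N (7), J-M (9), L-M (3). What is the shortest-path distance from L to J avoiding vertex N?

12

Routes from L to J avoiding N:
L→M→J: 3 + 9 = 12
L→K→M→J: 8 + 3 + 9 = 20
L→M→K→J: 3 + 3 + 7 = 13
L→K→J: 8 + 7 = 15
Best route has total 12.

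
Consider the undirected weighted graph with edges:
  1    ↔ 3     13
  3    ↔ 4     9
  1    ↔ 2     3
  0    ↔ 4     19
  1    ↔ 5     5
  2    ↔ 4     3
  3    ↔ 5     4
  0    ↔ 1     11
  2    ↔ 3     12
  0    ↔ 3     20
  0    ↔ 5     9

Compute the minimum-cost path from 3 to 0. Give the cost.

Checking several routes:
3→5→0: 4 + 9 = 13
3→5→1→0: 4 + 5 + 11 = 20
3→0: 20
The minimum is 13.

13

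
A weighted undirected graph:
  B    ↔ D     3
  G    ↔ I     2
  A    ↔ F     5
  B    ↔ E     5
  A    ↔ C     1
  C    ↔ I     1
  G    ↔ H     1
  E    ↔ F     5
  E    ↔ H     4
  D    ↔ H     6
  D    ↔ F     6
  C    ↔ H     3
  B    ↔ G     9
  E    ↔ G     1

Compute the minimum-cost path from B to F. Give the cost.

9

A few of the B→F routes:
B -> D -> F: 3 + 6 = 9
B -> E -> F: 5 + 5 = 10
B -> E -> G -> I -> C -> A -> F: 5 + 1 + 2 + 1 + 1 + 5 = 15
The minimum is 9.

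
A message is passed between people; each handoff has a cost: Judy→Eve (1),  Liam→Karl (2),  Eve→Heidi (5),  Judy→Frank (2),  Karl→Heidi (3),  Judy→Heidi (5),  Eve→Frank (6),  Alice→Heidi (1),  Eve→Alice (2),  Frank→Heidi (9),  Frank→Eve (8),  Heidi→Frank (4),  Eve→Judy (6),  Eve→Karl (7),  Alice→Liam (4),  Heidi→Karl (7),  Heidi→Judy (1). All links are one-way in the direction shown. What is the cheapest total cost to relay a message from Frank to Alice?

10

Candidate routes:
Frank→Heidi→Judy→Eve→Alice: 9 + 1 + 1 + 2 = 13
Frank→Eve→Alice: 8 + 2 = 10
The minimum is 10.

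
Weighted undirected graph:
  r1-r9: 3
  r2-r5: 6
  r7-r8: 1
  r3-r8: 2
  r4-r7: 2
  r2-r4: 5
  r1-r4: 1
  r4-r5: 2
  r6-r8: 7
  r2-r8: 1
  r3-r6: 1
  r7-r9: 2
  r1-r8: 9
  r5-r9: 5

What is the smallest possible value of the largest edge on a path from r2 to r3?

Comparing a few candidate routes:
r2 - r4 - r5 - r9 - r7 - r8 - r3: max(5, 2, 5, 2, 1, 2) = 5
r2 - r4 - r1 - r9 - r7 - r8 - r3: max(5, 1, 3, 2, 1, 2) = 5
r2 - r5 - r4 - r1 - r9 - r7 - r8 - r3: max(6, 2, 1, 3, 2, 1, 2) = 6
r2 - r5 - r4 - r7 - r8 - r3: max(6, 2, 2, 1, 2) = 6
r2 - r4 - r7 - r8 - r3: max(5, 2, 1, 2) = 5
r2 - r8 - r3: max(1, 2) = 2
Smallest bottleneck: 2.

2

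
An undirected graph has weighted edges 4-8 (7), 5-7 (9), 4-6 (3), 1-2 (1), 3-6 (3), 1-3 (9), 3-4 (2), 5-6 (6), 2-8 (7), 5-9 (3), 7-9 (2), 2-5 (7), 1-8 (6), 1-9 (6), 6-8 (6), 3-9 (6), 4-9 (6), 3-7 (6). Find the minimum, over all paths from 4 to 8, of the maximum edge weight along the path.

6

A few of the 4→8 routes:
4-3-9-1-8: max(2, 6, 6, 6) = 6
4-3-7-9-5-6-8: max(2, 6, 2, 3, 6, 6) = 6
4-3-7-9-1-8: max(2, 6, 2, 6, 6) = 6
4-3-9-5-6-8: max(2, 6, 3, 6, 6) = 6
4-3-6-8: max(2, 3, 6) = 6
The minimum achievable maximum is 6.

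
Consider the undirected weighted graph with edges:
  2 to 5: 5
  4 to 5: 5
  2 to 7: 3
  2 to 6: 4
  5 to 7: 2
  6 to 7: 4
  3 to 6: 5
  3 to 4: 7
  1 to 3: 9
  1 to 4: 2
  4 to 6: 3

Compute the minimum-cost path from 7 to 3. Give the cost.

9

A few of the 7→3 routes:
7 - 2 - 6 - 3: 3 + 4 + 5 = 12
7 - 5 - 4 - 3: 2 + 5 + 7 = 14
7 - 6 - 3: 4 + 5 = 9
7 - 6 - 4 - 3: 4 + 3 + 7 = 14
The minimum is 9.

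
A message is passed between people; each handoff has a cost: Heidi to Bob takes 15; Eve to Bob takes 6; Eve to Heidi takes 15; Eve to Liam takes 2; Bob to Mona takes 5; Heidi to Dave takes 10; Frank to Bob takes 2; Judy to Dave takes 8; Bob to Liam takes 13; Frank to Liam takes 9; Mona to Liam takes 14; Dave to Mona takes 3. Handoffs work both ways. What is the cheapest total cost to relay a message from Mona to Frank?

Checking several routes:
Mona - Bob - Liam - Frank: 5 + 13 + 9 = 27
Mona - Bob - Frank: 5 + 2 = 7
Mona - Bob - Eve - Liam - Frank: 5 + 6 + 2 + 9 = 22
Mona - Liam - Frank: 14 + 9 = 23
Mona - Liam - Eve - Bob - Frank: 14 + 2 + 6 + 2 = 24
The minimum is 7.

7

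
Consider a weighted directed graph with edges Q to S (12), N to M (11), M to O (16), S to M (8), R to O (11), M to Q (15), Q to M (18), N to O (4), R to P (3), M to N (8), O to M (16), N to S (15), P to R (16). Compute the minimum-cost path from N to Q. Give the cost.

26

Routes from N to Q:
N→O→M→Q: 4 + 16 + 15 = 35
N→M→Q: 11 + 15 = 26
N→S→M→Q: 15 + 8 + 15 = 38
Best route has total 26.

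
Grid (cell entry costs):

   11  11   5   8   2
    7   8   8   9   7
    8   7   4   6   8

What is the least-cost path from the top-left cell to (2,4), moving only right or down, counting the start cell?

One optimal route is r0c0 → r1c0 → r1c1 → r2c1 → r2c2 → r2c3 → r2c4.
Its cost is 11 + 7 + 8 + 7 + 4 + 6 + 8 = 51.
(Top row then right column would cost 52.)

51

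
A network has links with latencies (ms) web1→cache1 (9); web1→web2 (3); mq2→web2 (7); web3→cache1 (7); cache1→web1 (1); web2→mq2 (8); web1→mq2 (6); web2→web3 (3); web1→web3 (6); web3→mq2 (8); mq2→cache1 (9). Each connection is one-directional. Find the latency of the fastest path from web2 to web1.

11

Routes from web2 to web1:
web2 -> web3 -> mq2 -> cache1 -> web1: 3 + 8 + 9 + 1 = 21
web2 -> web3 -> cache1 -> web1: 3 + 7 + 1 = 11
web2 -> mq2 -> cache1 -> web1: 8 + 9 + 1 = 18
Best route has total 11 ms.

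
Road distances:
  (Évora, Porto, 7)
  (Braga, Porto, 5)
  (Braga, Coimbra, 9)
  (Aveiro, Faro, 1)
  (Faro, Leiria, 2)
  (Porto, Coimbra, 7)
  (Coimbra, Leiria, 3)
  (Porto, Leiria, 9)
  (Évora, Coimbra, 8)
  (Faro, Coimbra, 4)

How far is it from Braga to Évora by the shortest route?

12

Comparing a few candidate routes:
Braga - Coimbra - Porto - Évora: 9 + 7 + 7 = 23
Braga - Porto - Évora: 5 + 7 = 12
Braga - Porto - Coimbra - Évora: 5 + 7 + 8 = 20
Braga - Porto - Leiria - Faro - Coimbra - Évora: 5 + 9 + 2 + 4 + 8 = 28
Braga - Coimbra - Évora: 9 + 8 = 17
Braga - Porto - Leiria - Coimbra - Évora: 5 + 9 + 3 + 8 = 25
Shortest: 12.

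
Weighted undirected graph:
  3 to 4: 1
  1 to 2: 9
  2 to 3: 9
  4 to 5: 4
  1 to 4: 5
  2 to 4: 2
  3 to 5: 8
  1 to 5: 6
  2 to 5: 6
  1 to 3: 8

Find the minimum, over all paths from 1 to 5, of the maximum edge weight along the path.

A few of the 1→5 routes:
1-3-4-5: max(8, 1, 4) = 8
1-4-5: max(5, 4) = 5
1-5: max(6) = 6
1-4-2-5: max(5, 2, 6) = 6
1-4-3-5: max(5, 1, 8) = 8
Smallest bottleneck: 5.

5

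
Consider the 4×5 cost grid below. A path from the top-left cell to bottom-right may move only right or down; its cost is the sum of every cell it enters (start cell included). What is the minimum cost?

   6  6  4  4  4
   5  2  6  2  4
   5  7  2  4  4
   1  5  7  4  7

36

Best path: r0c0 -> r1c0 -> r1c1 -> r1c2 -> r1c3 -> r1c4 -> r2c4 -> r3c4
Cost: 6 + 5 + 2 + 6 + 2 + 4 + 4 + 7 = 36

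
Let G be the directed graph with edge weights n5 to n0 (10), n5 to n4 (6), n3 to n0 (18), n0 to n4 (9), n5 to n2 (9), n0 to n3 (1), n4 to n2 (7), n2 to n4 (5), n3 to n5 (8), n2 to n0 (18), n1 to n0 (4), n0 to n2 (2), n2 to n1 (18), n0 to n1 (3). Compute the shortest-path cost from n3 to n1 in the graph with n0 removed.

Candidate routes:
n3 → n5 → n2 → n1: 8 + 9 + 18 = 35
n3 → n5 → n4 → n2 → n1: 8 + 6 + 7 + 18 = 39
Best route has total 35.

35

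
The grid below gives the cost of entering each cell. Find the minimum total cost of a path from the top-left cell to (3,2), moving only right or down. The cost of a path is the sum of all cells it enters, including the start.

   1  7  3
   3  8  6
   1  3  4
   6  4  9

21

Take r0c0 -> r1c0 -> r2c0 -> r2c1 -> r2c2 -> r3c2 for a total of 1 + 3 + 1 + 3 + 4 + 9 = 21.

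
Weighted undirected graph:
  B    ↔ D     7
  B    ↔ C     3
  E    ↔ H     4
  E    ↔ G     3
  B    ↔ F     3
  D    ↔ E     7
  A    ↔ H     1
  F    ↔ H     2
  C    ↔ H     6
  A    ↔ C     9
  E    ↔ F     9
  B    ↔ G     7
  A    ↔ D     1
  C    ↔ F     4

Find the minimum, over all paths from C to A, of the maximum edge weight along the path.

Comparing a few candidate routes:
C→B→F→H→A: max(3, 3, 2, 1) = 3
C→F→H→A: max(4, 2, 1) = 4
C→H→A: max(6, 1) = 6
C→F→H→E→D→A: max(4, 2, 4, 7, 1) = 7
C→F→H→E→G→B→D→A: max(4, 2, 4, 3, 7, 7, 1) = 7
Best route has worst link 3.

3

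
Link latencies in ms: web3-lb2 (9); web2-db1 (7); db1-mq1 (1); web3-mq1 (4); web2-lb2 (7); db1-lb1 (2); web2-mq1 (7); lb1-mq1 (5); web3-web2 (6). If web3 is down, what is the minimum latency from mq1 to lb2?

Candidate routes:
mq1 - web2 - lb2: 7 + 7 = 14
mq1 - lb1 - db1 - web2 - lb2: 5 + 2 + 7 + 7 = 21
mq1 - db1 - web2 - lb2: 1 + 7 + 7 = 15
Best route has total 14 ms.

14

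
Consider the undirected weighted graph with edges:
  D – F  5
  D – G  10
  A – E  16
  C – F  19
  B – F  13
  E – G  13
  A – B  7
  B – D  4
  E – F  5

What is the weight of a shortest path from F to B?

Routes from F to B:
F→B: 13
F→D→B: 5 + 4 = 9
F→E→G→D→B: 5 + 13 + 10 + 4 = 32
F→E→A→B: 5 + 16 + 7 = 28
F→D→G→E→A→B: 5 + 10 + 13 + 16 + 7 = 51
The minimum is 9.

9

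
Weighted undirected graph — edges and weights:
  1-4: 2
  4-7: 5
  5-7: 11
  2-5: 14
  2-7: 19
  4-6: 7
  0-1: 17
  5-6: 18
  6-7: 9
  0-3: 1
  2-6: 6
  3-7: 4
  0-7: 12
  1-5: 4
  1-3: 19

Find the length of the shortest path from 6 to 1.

A few of the 6→1 routes:
6 - 4 - 1: 7 + 2 = 9
6 - 2 - 5 - 1: 6 + 14 + 4 = 24
6 - 7 - 5 - 1: 9 + 11 + 4 = 24
6 - 5 - 1: 18 + 4 = 22
6 - 7 - 4 - 1: 9 + 5 + 2 = 16
Shortest: 9.

9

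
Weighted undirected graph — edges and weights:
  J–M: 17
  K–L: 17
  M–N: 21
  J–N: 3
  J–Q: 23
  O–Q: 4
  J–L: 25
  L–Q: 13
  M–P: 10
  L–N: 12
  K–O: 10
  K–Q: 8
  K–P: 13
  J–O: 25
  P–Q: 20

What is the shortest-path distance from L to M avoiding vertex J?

Comparing a few candidate routes:
L-Q-K-P-M: 13 + 8 + 13 + 10 = 44
L-K-P-M: 17 + 13 + 10 = 40
L-N-M: 12 + 21 = 33
L-Q-P-M: 13 + 20 + 10 = 43
L-Q-O-K-P-M: 13 + 4 + 10 + 13 + 10 = 50
The minimum is 33.

33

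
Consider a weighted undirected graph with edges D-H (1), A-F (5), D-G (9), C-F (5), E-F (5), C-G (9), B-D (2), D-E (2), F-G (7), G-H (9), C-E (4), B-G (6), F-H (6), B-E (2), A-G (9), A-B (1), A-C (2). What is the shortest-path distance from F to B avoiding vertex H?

6

A few of the F→B routes:
F→C→E→B: 5 + 4 + 2 = 11
F→A→B: 5 + 1 = 6
F→C→A→B: 5 + 2 + 1 = 8
F→E→B: 5 + 2 = 7
F→E→D→B: 5 + 2 + 2 = 9
Shortest: 6.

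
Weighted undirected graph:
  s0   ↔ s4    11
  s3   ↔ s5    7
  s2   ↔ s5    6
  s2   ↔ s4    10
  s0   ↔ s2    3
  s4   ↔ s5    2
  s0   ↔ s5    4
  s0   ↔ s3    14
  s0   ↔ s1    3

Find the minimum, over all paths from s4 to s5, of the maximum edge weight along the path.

A few of the s4→s5 routes:
s4 - s2 - s5: max(10, 6) = 10
s4 - s2 - s0 - s5: max(10, 3, 4) = 10
s4 - s5: max(2) = 2
Best route has worst link 2.

2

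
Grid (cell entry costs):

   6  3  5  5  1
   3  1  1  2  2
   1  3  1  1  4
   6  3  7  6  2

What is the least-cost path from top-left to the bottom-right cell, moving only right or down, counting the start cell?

19

Cheapest: [0,0] [0,1] [1,1] [1,2] [2,2] [2,3] [2,4] [3,4]
  6 + 3 + 1 + 1 + 1 + 1 + 4 + 2 = 19
(Top row then right column would cost 28.)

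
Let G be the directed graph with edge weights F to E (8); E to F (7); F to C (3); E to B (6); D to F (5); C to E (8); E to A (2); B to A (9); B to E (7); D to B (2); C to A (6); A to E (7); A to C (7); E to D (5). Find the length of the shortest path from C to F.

15

Checking several routes:
C-A-E-F: 6 + 7 + 7 = 20
C-E-D-F: 8 + 5 + 5 = 18
C-E-F: 8 + 7 = 15
The minimum is 15.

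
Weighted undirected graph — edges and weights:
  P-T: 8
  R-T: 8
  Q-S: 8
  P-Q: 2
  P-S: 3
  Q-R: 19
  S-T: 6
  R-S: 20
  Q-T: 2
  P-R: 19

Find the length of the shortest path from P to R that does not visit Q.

Some routes from P to R avoiding Q:
P→S→R: 3 + 20 = 23
P→T→R: 8 + 8 = 16
P→R: 19
P→S→T→R: 3 + 6 + 8 = 17
Best route has total 16.

16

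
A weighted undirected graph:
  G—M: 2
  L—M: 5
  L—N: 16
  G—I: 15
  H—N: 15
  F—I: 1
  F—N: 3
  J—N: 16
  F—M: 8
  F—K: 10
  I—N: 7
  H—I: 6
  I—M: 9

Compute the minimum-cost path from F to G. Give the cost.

Checking several routes:
F - I - G: 1 + 15 = 16
F - M - G: 8 + 2 = 10
F - N - I - M - G: 3 + 7 + 9 + 2 = 21
F - I - M - G: 1 + 9 + 2 = 12
Best route has total 10.

10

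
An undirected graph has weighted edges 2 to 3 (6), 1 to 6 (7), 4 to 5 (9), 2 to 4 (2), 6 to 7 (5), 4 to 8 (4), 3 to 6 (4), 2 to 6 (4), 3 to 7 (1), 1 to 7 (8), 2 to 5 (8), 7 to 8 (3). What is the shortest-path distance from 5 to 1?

Some routes from 5 to 1:
5-2-3-7-1: 8 + 6 + 1 + 8 = 23
5-2-3-6-1: 8 + 6 + 4 + 7 = 25
5-4-8-7-1: 9 + 4 + 3 + 8 = 24
5-2-6-1: 8 + 4 + 7 = 19
5-4-2-6-1: 9 + 2 + 4 + 7 = 22
Best route has total 19.

19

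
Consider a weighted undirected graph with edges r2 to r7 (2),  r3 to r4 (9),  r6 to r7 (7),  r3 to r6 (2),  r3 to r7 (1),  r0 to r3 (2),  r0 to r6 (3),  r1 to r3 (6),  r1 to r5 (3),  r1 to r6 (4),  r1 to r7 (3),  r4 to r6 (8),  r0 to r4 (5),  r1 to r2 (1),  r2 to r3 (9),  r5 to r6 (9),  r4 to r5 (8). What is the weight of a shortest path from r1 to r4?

11

Some routes from r1 to r4:
r1-r6-r4: 4 + 8 = 12
r1-r7-r3-r0-r4: 3 + 1 + 2 + 5 = 11
r1-r2-r7-r3-r0-r4: 1 + 2 + 1 + 2 + 5 = 11
r1-r6-r0-r4: 4 + 3 + 5 = 12
r1-r5-r4: 3 + 8 = 11
The minimum is 11.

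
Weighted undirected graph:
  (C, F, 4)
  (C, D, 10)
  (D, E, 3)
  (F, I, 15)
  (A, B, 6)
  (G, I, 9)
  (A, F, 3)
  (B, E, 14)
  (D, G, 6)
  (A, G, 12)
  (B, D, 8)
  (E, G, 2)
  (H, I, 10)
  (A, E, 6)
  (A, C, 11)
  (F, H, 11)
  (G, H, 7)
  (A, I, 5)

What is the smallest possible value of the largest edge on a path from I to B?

6

A few of the I→B routes:
I - A - E - G - D - B: max(5, 6, 2, 6, 8) = 8
I - A - E - D - B: max(5, 6, 3, 8) = 8
I - A - B: max(5, 6) = 6
Best route has worst link 6.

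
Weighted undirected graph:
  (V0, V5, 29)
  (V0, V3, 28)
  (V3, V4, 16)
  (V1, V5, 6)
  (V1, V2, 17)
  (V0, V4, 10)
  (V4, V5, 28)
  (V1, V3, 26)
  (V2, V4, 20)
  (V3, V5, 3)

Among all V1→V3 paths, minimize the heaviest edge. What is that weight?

Some routes from V1 to V3:
V1 → V5 → V3: max(6, 3) = 6
V1 → V3: max(26) = 26
V1 → V2 → V4 → V3: max(17, 20, 16) = 20
V1 → V5 → V4 → V0 → V3: max(6, 28, 10, 28) = 28
The minimum achievable maximum is 6.

6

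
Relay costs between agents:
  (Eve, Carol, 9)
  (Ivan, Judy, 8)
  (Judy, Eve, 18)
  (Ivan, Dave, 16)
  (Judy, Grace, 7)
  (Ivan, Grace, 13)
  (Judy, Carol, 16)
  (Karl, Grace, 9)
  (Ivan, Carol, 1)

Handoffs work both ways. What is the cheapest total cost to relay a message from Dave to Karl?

Comparing a few candidate routes:
Dave→Ivan→Judy→Grace→Karl: 16 + 8 + 7 + 9 = 40
Dave→Ivan→Grace→Karl: 16 + 13 + 9 = 38
Dave→Ivan→Carol→Judy→Grace→Karl: 16 + 1 + 16 + 7 + 9 = 49
Best route has total 38.

38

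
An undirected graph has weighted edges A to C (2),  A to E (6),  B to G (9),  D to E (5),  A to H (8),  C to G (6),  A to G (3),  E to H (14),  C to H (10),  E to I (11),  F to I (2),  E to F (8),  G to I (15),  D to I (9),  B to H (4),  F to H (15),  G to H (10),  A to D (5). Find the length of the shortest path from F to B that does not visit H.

26

Some routes from F to B avoiding H:
F-E-D-A-G-B: 8 + 5 + 5 + 3 + 9 = 30
F-I-E-A-G-B: 2 + 11 + 6 + 3 + 9 = 31
F-I-G-B: 2 + 15 + 9 = 26
F-E-A-G-B: 8 + 6 + 3 + 9 = 26
F-I-D-A-G-B: 2 + 9 + 5 + 3 + 9 = 28
F-E-A-C-G-B: 8 + 6 + 2 + 6 + 9 = 31
Shortest: 26.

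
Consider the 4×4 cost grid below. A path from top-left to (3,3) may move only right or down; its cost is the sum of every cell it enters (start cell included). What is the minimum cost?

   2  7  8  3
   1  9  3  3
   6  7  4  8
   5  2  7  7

30

Best path: (0,0) → (1,0) → (2,0) → (3,0) → (3,1) → (3,2) → (3,3)
Cost: 2 + 1 + 6 + 5 + 2 + 7 + 7 = 30
For comparison, the top-then-right route costs 38.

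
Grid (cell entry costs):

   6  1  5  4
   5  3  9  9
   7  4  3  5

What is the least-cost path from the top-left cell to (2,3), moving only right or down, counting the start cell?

Cheapest: r0c0→r0c1→r1c1→r2c1→r2c2→r2c3
  6 + 1 + 3 + 4 + 3 + 5 = 22

22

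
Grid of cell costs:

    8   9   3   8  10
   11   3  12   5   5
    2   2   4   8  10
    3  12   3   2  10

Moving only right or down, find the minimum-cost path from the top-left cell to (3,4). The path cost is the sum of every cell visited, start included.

Take (0,0) (0,1) (1,1) (2,1) (2,2) (3,2) (3,3) (3,4) for a total of 8 + 9 + 3 + 2 + 4 + 3 + 2 + 10 = 41.

41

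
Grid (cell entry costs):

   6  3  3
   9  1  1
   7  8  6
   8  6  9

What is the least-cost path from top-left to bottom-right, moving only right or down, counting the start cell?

Path [0,0] [0,1] [1,1] [1,2] [2,2] [3,2]: 6 + 3 + 1 + 1 + 6 + 9 = 26.

26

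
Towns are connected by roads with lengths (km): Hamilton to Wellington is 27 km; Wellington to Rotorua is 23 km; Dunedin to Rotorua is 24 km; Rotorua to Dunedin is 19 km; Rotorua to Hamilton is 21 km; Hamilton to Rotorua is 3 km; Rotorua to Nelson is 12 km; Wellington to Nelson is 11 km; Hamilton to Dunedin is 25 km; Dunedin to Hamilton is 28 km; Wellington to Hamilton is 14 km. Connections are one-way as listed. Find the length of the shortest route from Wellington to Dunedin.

36

Paths from Wellington to Dunedin:
Wellington→Rotorua→Dunedin: 23 + 19 = 42
Wellington→Rotorua→Hamilton→Dunedin: 23 + 21 + 25 = 69
Wellington→Hamilton→Dunedin: 14 + 25 = 39
Wellington→Hamilton→Rotorua→Dunedin: 14 + 3 + 19 = 36
Best route has total 36 km.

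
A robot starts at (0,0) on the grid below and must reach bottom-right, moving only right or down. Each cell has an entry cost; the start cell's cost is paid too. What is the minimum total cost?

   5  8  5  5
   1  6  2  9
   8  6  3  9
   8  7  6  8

Path [0,0] -> [1,0] -> [1,1] -> [1,2] -> [2,2] -> [3,2] -> [3,3]: 5 + 1 + 6 + 2 + 3 + 6 + 8 = 31.

31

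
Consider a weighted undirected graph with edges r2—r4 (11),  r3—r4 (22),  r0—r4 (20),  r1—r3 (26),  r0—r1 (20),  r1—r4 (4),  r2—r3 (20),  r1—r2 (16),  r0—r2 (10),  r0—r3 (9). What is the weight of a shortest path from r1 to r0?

20

Comparing a few candidate routes:
r1 - r4 - r3 - r0: 4 + 22 + 9 = 35
r1 - r4 - r2 - r0: 4 + 11 + 10 = 25
r1 - r2 - r0: 16 + 10 = 26
r1 - r0: 20
r1 - r4 - r0: 4 + 20 = 24
r1 - r3 - r0: 26 + 9 = 35
The minimum is 20.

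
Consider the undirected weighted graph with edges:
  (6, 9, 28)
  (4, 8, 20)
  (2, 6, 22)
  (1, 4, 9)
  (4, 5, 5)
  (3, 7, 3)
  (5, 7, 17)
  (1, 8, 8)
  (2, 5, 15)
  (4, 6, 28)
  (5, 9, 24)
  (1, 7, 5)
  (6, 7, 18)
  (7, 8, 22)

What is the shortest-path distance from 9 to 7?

Checking several routes:
9 → 6 → 4 → 1 → 7: 28 + 28 + 9 + 5 = 70
9 → 6 → 7: 28 + 18 = 46
9 → 5 → 7: 24 + 17 = 41
9 → 5 → 4 → 1 → 7: 24 + 5 + 9 + 5 = 43
9 → 5 → 4 → 8 → 1 → 7: 24 + 5 + 20 + 8 + 5 = 62
9 → 5 → 4 → 1 → 8 → 7: 24 + 5 + 9 + 8 + 22 = 68
Shortest: 41.

41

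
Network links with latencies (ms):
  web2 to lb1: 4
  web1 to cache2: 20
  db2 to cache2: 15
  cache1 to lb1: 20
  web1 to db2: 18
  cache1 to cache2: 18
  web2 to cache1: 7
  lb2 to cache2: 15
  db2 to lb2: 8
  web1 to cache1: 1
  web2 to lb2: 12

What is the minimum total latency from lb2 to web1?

Some routes from lb2 to web1:
lb2 -> cache2 -> cache1 -> web1: 15 + 18 + 1 = 34
lb2 -> cache2 -> web1: 15 + 20 = 35
lb2 -> db2 -> web1: 8 + 18 = 26
lb2 -> web2 -> lb1 -> cache1 -> web1: 12 + 4 + 20 + 1 = 37
lb2 -> web2 -> cache1 -> web1: 12 + 7 + 1 = 20
The minimum is 20 ms.

20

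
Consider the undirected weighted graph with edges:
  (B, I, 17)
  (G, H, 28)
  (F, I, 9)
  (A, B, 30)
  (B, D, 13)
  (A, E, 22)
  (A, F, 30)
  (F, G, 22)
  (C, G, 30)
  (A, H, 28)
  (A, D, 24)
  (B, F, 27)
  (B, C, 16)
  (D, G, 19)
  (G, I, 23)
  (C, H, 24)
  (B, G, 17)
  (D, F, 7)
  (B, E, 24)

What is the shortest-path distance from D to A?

Some routes from D to A:
D-F-I-B-A: 7 + 9 + 17 + 30 = 63
D-B-E-A: 13 + 24 + 22 = 59
D-B-A: 13 + 30 = 43
D-A: 24
D-F-A: 7 + 30 = 37
The minimum is 24.

24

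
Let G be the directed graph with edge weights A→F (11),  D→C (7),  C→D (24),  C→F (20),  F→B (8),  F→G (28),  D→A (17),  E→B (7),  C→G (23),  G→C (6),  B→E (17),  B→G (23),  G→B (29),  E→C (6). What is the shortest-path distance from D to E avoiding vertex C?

Routes from D to E avoiding C:
D-A-F-G-B-E: 17 + 11 + 28 + 29 + 17 = 102
D-A-F-B-E: 17 + 11 + 8 + 17 = 53
The minimum is 53.

53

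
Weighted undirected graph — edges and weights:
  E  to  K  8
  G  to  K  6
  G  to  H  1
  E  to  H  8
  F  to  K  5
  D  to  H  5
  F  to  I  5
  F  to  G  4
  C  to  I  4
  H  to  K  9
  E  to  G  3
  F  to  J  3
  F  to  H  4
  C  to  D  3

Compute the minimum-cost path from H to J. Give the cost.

7

Checking several routes:
H - F - J: 4 + 3 = 7
H - G - F - J: 1 + 4 + 3 = 8
H - G - K - F - J: 1 + 6 + 5 + 3 = 15
Shortest: 7.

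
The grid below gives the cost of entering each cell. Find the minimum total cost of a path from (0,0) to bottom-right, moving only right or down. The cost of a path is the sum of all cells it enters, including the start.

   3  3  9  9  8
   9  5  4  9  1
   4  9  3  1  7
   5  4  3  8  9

One optimal route is [0,0] -> [0,1] -> [1,1] -> [1,2] -> [2,2] -> [2,3] -> [2,4] -> [3,4].
Its cost is 3 + 3 + 5 + 4 + 3 + 1 + 7 + 9 = 35.
For comparison, the top-then-right route costs 49.

35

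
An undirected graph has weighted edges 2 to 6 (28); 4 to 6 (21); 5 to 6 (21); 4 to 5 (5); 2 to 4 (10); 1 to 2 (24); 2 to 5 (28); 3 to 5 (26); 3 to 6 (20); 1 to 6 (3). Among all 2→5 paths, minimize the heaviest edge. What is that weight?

10

Checking several routes:
2 -> 4 -> 6 -> 5: max(10, 21, 21) = 21
2 -> 1 -> 6 -> 5: max(24, 3, 21) = 24
2 -> 4 -> 5: max(10, 5) = 10
2 -> 4 -> 6 -> 3 -> 5: max(10, 21, 20, 26) = 26
2 -> 1 -> 6 -> 4 -> 5: max(24, 3, 21, 5) = 24
Smallest bottleneck: 10.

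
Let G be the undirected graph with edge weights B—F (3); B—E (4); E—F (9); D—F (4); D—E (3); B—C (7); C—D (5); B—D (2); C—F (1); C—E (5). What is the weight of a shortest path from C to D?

5

Some routes from C to D:
C → F → B → D: 1 + 3 + 2 = 6
C → D: 5
C → B → D: 7 + 2 = 9
C → E → D: 5 + 3 = 8
C → F → D: 1 + 4 = 5
Best route has total 5.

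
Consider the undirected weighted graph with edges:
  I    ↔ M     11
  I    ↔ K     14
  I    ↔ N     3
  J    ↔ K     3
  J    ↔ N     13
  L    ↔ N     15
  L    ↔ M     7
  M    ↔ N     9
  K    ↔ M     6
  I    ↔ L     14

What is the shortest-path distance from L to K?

13

Comparing a few candidate routes:
L -> N -> J -> K: 15 + 13 + 3 = 31
L -> I -> K: 14 + 14 = 28
L -> N -> M -> K: 15 + 9 + 6 = 30
L -> M -> K: 7 + 6 = 13
L -> I -> M -> K: 14 + 11 + 6 = 31
The minimum is 13.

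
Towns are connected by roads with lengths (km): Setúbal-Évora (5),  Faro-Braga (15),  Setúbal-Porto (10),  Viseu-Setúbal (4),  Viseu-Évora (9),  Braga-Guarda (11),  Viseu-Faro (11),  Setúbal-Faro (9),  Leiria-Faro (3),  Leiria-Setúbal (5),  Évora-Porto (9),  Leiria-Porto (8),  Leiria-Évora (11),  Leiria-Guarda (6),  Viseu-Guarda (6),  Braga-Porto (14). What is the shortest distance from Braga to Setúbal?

21

Checking several routes:
Braga-Faro-Leiria-Setúbal: 15 + 3 + 5 = 23
Braga-Faro-Setúbal: 15 + 9 = 24
Braga-Guarda-Viseu-Setúbal: 11 + 6 + 4 = 21
Braga-Guarda-Leiria-Setúbal: 11 + 6 + 5 = 22
Braga-Porto-Leiria-Setúbal: 14 + 8 + 5 = 27
Braga-Porto-Setúbal: 14 + 10 = 24
The minimum is 21 km.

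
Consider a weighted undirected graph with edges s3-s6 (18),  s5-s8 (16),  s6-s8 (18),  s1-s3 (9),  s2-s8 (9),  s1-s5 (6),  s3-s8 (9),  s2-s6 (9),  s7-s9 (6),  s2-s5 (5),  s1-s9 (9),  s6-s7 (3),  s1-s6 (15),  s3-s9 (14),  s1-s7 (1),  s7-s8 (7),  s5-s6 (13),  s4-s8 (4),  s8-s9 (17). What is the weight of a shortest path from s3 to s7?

Checking several routes:
s3 -> s9 -> s7: 14 + 6 = 20
s3 -> s8 -> s7: 9 + 7 = 16
s3 -> s1 -> s7: 9 + 1 = 10
Shortest: 10.

10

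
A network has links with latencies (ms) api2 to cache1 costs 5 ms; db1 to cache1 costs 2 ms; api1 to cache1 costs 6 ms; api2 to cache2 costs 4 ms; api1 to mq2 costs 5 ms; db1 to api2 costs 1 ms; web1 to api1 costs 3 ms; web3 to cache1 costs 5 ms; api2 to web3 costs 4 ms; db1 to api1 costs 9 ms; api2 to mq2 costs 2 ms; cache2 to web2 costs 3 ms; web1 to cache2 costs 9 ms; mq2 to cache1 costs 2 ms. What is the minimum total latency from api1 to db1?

Comparing a few candidate routes:
api1 -> cache1 -> db1: 6 + 2 = 8
api1 -> db1: 9
api1 -> cache1 -> mq2 -> api2 -> db1: 6 + 2 + 2 + 1 = 11
api1 -> mq2 -> cache1 -> db1: 5 + 2 + 2 = 9
api1 -> cache1 -> api2 -> db1: 6 + 5 + 1 = 12
api1 -> mq2 -> api2 -> db1: 5 + 2 + 1 = 8
Best route has total 8 ms.

8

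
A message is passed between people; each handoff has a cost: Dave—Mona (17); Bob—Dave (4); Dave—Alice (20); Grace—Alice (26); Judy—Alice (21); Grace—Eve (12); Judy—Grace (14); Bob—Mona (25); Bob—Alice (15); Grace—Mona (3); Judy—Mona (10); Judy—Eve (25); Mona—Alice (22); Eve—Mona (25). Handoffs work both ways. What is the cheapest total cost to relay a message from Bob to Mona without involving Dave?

Some routes from Bob to Mona avoiding Dave:
Bob→Alice→Mona: 15 + 22 = 37
Bob→Alice→Grace→Judy→Mona: 15 + 26 + 14 + 10 = 65
Bob→Alice→Grace→Mona: 15 + 26 + 3 = 44
Bob→Alice→Judy→Grace→Mona: 15 + 21 + 14 + 3 = 53
Bob→Alice→Judy→Mona: 15 + 21 + 10 = 46
Bob→Mona: 25
Shortest: 25.

25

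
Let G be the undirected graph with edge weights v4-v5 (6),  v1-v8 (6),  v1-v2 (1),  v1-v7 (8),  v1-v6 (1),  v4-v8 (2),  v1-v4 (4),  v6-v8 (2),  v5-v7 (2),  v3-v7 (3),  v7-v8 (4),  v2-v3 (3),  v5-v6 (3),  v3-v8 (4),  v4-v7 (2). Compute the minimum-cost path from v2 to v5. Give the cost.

Checking several routes:
v2 -> v3 -> v7 -> v5: 3 + 3 + 2 = 8
v2 -> v1 -> v6 -> v5: 1 + 1 + 3 = 5
v2 -> v1 -> v4 -> v7 -> v5: 1 + 4 + 2 + 2 = 9
Best route has total 5.

5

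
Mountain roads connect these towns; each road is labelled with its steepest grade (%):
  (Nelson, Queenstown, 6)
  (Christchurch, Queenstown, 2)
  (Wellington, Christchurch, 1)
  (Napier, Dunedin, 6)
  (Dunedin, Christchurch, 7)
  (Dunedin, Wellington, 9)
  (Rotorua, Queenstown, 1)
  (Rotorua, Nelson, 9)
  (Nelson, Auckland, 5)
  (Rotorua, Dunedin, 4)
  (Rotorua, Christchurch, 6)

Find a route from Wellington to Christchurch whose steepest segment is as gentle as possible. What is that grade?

1

Routes from Wellington to Christchurch:
Wellington -> Dunedin -> Christchurch: max(9, 7) = 9
Wellington -> Christchurch: max(1) = 1
Wellington -> Dunedin -> Rotorua -> Queenstown -> Christchurch: max(9, 4, 1, 2) = 9
Wellington -> Dunedin -> Rotorua -> Nelson -> Queenstown -> Christchurch: max(9, 4, 9, 6, 2) = 9
Wellington -> Dunedin -> Rotorua -> Christchurch: max(9, 4, 6) = 9
Best route has worst link 1%.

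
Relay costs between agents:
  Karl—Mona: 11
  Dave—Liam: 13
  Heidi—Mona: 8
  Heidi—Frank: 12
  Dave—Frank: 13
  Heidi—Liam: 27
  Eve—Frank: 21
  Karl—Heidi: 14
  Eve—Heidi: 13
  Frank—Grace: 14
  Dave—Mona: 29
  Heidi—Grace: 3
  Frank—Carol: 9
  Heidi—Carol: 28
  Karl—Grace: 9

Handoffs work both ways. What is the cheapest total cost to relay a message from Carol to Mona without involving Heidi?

Paths from Carol to Mona avoiding Heidi:
Carol -> Frank -> Grace -> Karl -> Mona: 9 + 14 + 9 + 11 = 43
Carol -> Frank -> Dave -> Mona: 9 + 13 + 29 = 51
Best route has total 43.

43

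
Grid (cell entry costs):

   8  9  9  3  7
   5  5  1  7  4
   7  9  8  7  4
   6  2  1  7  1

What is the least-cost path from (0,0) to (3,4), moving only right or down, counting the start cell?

35

One optimal route is (0,0)→(1,0)→(1,1)→(1,2)→(1,3)→(1,4)→(2,4)→(3,4).
Its cost is 8 + 5 + 5 + 1 + 7 + 4 + 4 + 1 = 35.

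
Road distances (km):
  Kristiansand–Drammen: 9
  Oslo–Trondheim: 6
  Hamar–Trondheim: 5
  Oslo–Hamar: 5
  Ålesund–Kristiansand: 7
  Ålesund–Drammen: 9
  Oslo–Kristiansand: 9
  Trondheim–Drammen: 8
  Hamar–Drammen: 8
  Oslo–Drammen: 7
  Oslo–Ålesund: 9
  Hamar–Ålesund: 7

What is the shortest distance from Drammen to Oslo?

A few of the Drammen→Oslo routes:
Drammen - Trondheim - Oslo: 8 + 6 = 14
Drammen - Hamar - Oslo: 8 + 5 = 13
Drammen - Oslo: 7
Drammen - Kristiansand - Oslo: 9 + 9 = 18
Shortest: 7 km.

7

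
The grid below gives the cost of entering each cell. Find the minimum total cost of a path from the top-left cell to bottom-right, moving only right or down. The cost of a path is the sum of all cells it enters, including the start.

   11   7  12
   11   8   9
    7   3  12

41

One optimal route is r0c0 -> r0c1 -> r1c1 -> r2c1 -> r2c2.
Its cost is 11 + 7 + 8 + 3 + 12 = 41.
For comparison, the top-then-right route costs 51.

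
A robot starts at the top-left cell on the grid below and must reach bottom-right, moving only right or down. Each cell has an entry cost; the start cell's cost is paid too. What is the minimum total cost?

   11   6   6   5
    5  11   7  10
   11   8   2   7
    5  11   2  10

Cheapest: [0,0] -> [0,1] -> [0,2] -> [1,2] -> [2,2] -> [3,2] -> [3,3]
  11 + 6 + 6 + 7 + 2 + 2 + 10 = 44
(Top row then right column would cost 55.)

44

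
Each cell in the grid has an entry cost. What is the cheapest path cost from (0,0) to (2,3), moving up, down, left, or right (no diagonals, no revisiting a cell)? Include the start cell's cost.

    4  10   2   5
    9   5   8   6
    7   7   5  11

38

Best path: [0,0] [0,1] [0,2] [0,3] [1,3] [2,3]
Cost: 4 + 10 + 2 + 5 + 6 + 11 = 38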